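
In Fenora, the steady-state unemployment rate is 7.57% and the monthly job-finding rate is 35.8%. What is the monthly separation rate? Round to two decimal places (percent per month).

From u* = s/(s+f): s = u·f/(1−u).
s = 0.0757 × 35.8 / (1 − 0.0757) = 2.7101 / 0.9243 ≈ 2.93% per month.

Separation rate ≈ 2.93% per month.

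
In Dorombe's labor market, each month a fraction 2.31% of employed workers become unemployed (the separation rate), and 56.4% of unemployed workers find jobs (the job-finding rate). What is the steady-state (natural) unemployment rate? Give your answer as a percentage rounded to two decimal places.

Steady-state unemployment rate ≈ 3.93%.

At steady state the flows balance: s·E = f·U, so U/(E+U) = s/(s+f).
u* = 2.31 / (2.31 + 56.4) = 2.31 / 58.71 = 3.93%.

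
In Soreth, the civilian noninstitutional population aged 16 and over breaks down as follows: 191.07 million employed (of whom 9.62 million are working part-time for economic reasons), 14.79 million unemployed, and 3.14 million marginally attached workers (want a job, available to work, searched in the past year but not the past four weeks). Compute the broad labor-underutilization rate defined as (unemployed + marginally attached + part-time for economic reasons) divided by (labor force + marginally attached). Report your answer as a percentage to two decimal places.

Labor force = 191.07 + 14.79 = 205.86 million.
Numerator = 14.79 + 3.14 + 9.62 = 27.55 million.
Denominator = 205.86 + 3.14 = 209.00 million.
Broad rate = 27.55 / 209.00 = 13.18%.

Broad underutilization rate ≈ 13.18%.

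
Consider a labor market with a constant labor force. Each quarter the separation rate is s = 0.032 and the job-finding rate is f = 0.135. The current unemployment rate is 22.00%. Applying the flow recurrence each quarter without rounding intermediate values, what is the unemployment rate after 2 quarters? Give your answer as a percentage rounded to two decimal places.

Unemployment rate after two quarters ≈ 21.13%.

With a fixed labor force, u_{t+1} = u_t + s·(1−u_t) − f·u_t = u_t·(1−s−f) + s.
Here 1−s−f = 0.833 and s = 0.032.
u_1 = 0.220000 × 0.833 + 0.032 = 0.215260.
u_2 = 0.215260 × 0.833 + 0.032 = 0.211312.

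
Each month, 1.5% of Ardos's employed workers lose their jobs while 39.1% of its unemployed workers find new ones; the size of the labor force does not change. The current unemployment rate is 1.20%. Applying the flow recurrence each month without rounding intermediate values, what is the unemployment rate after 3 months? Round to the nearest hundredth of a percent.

Unemployment rate after three months ≈ 3.17%.

With a fixed labor force, u_{t+1} = u_t + s·(1−u_t) − f·u_t = u_t·(1−s−f) + s.
Here 1−s−f = 0.594 and s = 0.015.
u_1 = 0.012000 × 0.594 + 0.015 = 0.022128.
u_2 = 0.022128 × 0.594 + 0.015 = 0.028144.
u_3 = 0.028144 × 0.594 + 0.015 = 0.031718.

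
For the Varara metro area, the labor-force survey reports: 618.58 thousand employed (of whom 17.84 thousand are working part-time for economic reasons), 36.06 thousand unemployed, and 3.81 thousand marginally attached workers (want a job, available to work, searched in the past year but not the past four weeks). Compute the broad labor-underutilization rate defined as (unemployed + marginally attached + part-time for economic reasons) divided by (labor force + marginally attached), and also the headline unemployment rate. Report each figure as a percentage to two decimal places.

Broad underutilization rate ≈ 8.76%; headline unemployment rate ≈ 5.51%.

Labor force = 618.58 + 36.06 = 654.64 thousand.
Numerator = 36.06 + 3.81 + 17.84 = 57.71 thousand.
Denominator = 654.64 + 3.81 = 658.45 thousand.
Broad rate = 57.71 / 658.45 = 8.76%.
Headline unemployment rate = 36.06 / 654.64 = 5.51%.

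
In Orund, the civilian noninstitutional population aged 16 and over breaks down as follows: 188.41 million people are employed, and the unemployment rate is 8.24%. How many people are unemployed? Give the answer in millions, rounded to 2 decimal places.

Let U be the number unemployed. The labor force is E + U, and U/(E+U) = 0.0824.
So U = 0.0824 × 188.41 / (1 − 0.0824) = 15.5250 / 0.9176 ≈ 16.92 million.

About 16.92 million are unemployed.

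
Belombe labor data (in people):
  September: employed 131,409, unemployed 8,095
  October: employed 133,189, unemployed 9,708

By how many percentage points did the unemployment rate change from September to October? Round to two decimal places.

The unemployment rate changed by +0.99 percentage points.

September: labor force = 131,409 + 8,095 = 139,504; u = 8,095/139,504 = 5.80%.
October: labor force = 133,189 + 9,708 = 142,897; u = 9,708/142,897 = 6.79%.
Change = 6.79% − 5.80% = +0.99 pp.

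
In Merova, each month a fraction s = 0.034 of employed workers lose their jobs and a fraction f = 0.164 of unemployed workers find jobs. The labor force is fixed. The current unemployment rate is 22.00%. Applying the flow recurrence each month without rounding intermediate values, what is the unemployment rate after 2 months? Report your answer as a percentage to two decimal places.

Unemployment rate after two months ≈ 20.28%.

With a fixed labor force, u_{t+1} = u_t + s·(1−u_t) − f·u_t = u_t·(1−s−f) + s.
Here 1−s−f = 0.802 and s = 0.034.
u_1 = 0.220000 × 0.802 + 0.034 = 0.210440.
u_2 = 0.210440 × 0.802 + 0.034 = 0.202773.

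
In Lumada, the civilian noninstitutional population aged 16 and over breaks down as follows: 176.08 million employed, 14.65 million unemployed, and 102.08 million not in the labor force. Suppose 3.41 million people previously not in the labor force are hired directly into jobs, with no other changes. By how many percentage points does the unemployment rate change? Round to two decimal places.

The unemployment rate changes by −0.13 percentage points.

Initially, labor force = 176.08 + 14.65 = 190.73 million, so u = 14.65/190.73 = 7.68%.
After the change, employed and labor force both rise by 3.41; unemployed unchanged → E = 179.49, U = 14.65, labor force = 194.14 million.
New unemployment rate = 14.65 / 194.14 = 7.55%.
Change = 7.55% − 7.68% = −0.13 percentage points.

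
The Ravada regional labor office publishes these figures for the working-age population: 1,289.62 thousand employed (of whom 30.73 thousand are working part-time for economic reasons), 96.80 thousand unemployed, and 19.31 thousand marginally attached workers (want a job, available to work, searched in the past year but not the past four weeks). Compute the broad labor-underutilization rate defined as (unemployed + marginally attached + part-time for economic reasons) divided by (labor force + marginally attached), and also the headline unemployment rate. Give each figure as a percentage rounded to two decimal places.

Labor force = 1,289.62 + 96.80 = 1,386.42 thousand.
Numerator = 96.80 + 19.31 + 30.73 = 146.84 thousand.
Denominator = 1,386.42 + 19.31 = 1,405.73 thousand.
Broad rate = 146.84 / 1,405.73 = 10.45%.
Headline unemployment rate = 96.80 / 1,386.42 = 6.98%.

Broad underutilization rate ≈ 10.45%; headline unemployment rate ≈ 6.98%.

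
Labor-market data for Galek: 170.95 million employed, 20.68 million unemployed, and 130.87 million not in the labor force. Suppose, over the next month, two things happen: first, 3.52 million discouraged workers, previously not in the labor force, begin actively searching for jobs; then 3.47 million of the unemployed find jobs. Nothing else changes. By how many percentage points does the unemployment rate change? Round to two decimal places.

Initially, labor force = 170.95 + 20.68 = 191.63 million, so u = 20.68/191.63 = 10.79%.
After the first change, unemployed and labor force both rise by 3.52 → E = 170.95, U = 24.20, labor force = 195.15 million.
After the second change, unemployed falls and employed rises by 3.47; labor force unchanged → E = 174.42, U = 20.73, labor force = 195.15 million.
New unemployment rate = 20.73 / 195.15 = 10.62%.
Change = 10.62% − 10.79% = −0.17 percentage points.

The unemployment rate changes by −0.17 percentage points.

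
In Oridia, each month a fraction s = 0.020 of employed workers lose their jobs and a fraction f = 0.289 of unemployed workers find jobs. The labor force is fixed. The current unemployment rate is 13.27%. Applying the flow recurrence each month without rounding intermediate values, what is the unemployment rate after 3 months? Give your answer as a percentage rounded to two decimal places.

With a fixed labor force, u_{t+1} = u_t + s·(1−u_t) − f·u_t = u_t·(1−s−f) + s.
Here 1−s−f = 0.691 and s = 0.020.
u_1 = 0.132700 × 0.691 + 0.020 = 0.111696.
u_2 = 0.111696 × 0.691 + 0.020 = 0.097182.
u_3 = 0.097182 × 0.691 + 0.020 = 0.087153.

Unemployment rate after three months ≈ 8.72%.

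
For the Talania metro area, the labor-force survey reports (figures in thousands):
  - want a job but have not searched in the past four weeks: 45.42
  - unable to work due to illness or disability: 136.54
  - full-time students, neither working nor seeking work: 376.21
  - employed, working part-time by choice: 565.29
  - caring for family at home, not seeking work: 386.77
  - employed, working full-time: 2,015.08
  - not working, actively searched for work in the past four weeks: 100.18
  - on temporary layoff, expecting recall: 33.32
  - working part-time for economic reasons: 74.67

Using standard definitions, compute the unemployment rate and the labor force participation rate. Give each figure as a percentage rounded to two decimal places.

Employed = 565.29 + 2,015.08 + 74.67 = 2,655.04 thousand (anyone who worked, including part-time for economic reasons, counts as employed).
Unemployed = 100.18 + 33.32 = 133.50 thousand (jobless and actively searching, or on temporary layoff).
Labor force = 2,655.04 + 133.50 = 2,788.54 thousand.
Not in labor force = 45.42 + 136.54 + 376.21 + 386.77 = 944.94 thousand (those not working and not actively searching are outside the labor force — including those who want a job but have given up searching).
Civilian working-age population = 2,788.54 + 944.94 = 3,733.48 thousand.
Unemployment rate = 133.50 / 2,788.54 = 4.79%.
Labor force participation rate = 2,788.54 / 3,733.48 = 74.69%.

Unemployment rate ≈ 4.79%; labor force participation rate ≈ 74.69%.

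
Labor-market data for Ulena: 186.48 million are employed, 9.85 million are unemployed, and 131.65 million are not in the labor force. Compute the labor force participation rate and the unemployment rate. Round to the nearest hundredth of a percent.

Labor force = employed + unemployed = 186.48 + 9.85 = 196.33 million.
Working-age population = 196.33 + 131.65 = 327.98 million.
Unemployment rate = 9.85 / 196.33 = 5.02%.
Labor force participation rate = 196.33 / 327.98 = 59.86%.

Labor force participation rate ≈ 59.86%; unemployment rate ≈ 5.02%.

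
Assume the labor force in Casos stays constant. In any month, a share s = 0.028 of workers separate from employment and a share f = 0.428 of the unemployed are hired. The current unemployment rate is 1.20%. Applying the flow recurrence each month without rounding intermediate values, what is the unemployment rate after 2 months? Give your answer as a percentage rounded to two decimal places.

Unemployment rate after two months ≈ 4.68%.

With a fixed labor force, u_{t+1} = u_t + s·(1−u_t) − f·u_t = u_t·(1−s−f) + s.
Here 1−s−f = 0.544 and s = 0.028.
u_1 = 0.012000 × 0.544 + 0.028 = 0.034528.
u_2 = 0.034528 × 0.544 + 0.028 = 0.046783.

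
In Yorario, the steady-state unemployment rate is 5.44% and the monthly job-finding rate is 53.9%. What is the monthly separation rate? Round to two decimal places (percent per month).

From u* = s/(s+f): s = u·f/(1−u).
s = 0.0544 × 53.9 / (1 − 0.0544) = 2.9322 / 0.9456 ≈ 3.10% per month.

Separation rate ≈ 3.10% per month.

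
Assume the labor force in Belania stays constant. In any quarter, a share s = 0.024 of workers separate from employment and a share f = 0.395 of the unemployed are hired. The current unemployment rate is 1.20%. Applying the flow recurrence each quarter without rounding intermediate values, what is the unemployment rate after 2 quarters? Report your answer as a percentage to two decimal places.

Unemployment rate after two quarters ≈ 4.20%.

With a fixed labor force, u_{t+1} = u_t + s·(1−u_t) − f·u_t = u_t·(1−s−f) + s.
Here 1−s−f = 0.581 and s = 0.024.
u_1 = 0.012000 × 0.581 + 0.024 = 0.030972.
u_2 = 0.030972 × 0.581 + 0.024 = 0.041995.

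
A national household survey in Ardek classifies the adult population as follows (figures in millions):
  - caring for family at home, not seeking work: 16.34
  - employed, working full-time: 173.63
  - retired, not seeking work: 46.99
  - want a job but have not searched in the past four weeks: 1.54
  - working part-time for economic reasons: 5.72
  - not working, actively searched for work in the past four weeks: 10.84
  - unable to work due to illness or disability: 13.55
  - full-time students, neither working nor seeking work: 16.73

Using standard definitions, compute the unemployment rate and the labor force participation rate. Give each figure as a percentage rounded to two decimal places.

Unemployment rate ≈ 5.70%; labor force participation rate ≈ 66.65%.

Employed = 173.63 + 5.72 = 179.35 million (anyone who worked, including part-time for economic reasons, counts as employed).
Unemployed = 10.84 million.
Labor force = 179.35 + 10.84 = 190.19 million.
Not in labor force = 16.34 + 46.99 + 1.54 + 13.55 + 16.73 = 95.15 million (those not working and not actively searching are outside the labor force — including those who want a job but have given up searching).
Civilian working-age population = 190.19 + 95.15 = 285.34 million.
Unemployment rate = 10.84 / 190.19 = 5.70%.
Labor force participation rate = 190.19 / 285.34 = 66.65%.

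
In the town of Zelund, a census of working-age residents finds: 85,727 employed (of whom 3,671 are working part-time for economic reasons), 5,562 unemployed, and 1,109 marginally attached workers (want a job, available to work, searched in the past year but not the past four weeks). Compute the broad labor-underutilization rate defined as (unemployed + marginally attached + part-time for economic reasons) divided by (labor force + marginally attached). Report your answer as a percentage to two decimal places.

Labor force = 85,727 + 5,562 = 91,289.
Numerator = 5,562 + 1,109 + 3,671 = 10,342.
Denominator = 91,289 + 1,109 = 92,398.
Broad rate = 10,342 / 92,398 = 11.19%.

Broad underutilization rate ≈ 11.19%.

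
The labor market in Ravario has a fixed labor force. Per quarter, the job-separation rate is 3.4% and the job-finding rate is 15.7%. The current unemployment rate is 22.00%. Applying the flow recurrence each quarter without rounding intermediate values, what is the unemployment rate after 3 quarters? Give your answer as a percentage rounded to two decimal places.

Unemployment rate after three quarters ≈ 20.02%.

With a fixed labor force, u_{t+1} = u_t + s·(1−u_t) − f·u_t = u_t·(1−s−f) + s.
Here 1−s−f = 0.809 and s = 0.034.
u_1 = 0.220000 × 0.809 + 0.034 = 0.211980.
u_2 = 0.211980 × 0.809 + 0.034 = 0.205492.
u_3 = 0.205492 × 0.809 + 0.034 = 0.200243.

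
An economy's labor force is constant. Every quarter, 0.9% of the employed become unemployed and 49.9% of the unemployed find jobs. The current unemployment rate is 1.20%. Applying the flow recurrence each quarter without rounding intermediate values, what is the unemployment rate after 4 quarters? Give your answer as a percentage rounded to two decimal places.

With a fixed labor force, u_{t+1} = u_t + s·(1−u_t) − f·u_t = u_t·(1−s−f) + s.
Here 1−s−f = 0.492 and s = 0.009.
u_1 = 0.012000 × 0.492 + 0.009 = 0.014904.
u_2 = 0.014904 × 0.492 + 0.009 = 0.016333.
u_3 = 0.016333 × 0.492 + 0.009 = 0.017036.
u_4 = 0.017036 × 0.492 + 0.009 = 0.017382.

Unemployment rate after four quarters ≈ 1.74%.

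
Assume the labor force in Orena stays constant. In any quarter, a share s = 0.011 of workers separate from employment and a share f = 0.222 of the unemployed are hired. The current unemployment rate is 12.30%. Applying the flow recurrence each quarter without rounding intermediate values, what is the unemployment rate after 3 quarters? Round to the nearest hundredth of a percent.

Unemployment rate after three quarters ≈ 8.14%.

With a fixed labor force, u_{t+1} = u_t + s·(1−u_t) − f·u_t = u_t·(1−s−f) + s.
Here 1−s−f = 0.767 and s = 0.011.
u_1 = 0.123000 × 0.767 + 0.011 = 0.105341.
u_2 = 0.105341 × 0.767 + 0.011 = 0.091797.
u_3 = 0.091797 × 0.767 + 0.011 = 0.081408.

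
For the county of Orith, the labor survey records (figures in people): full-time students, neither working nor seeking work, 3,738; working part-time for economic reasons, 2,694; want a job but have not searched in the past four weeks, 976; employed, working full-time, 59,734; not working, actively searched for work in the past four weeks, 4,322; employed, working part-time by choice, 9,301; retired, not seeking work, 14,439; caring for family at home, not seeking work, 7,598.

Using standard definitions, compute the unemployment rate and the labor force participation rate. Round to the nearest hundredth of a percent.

Unemployment rate ≈ 5.68%; labor force participation rate ≈ 73.98%.

Employed = 2,694 + 59,734 + 9,301 = 71,729 (anyone who worked, including part-time for economic reasons, counts as employed).
Unemployed = 4,322.
Labor force = 71,729 + 4,322 = 76,051.
Not in labor force = 3,738 + 976 + 14,439 + 7,598 = 26,751 (those not working and not actively searching are outside the labor force — including those who want a job but have given up searching).
Civilian working-age population = 76,051 + 26,751 = 102,802.
Unemployment rate = 4,322 / 76,051 = 5.68%.
Labor force participation rate = 76,051 / 102,802 = 73.98%.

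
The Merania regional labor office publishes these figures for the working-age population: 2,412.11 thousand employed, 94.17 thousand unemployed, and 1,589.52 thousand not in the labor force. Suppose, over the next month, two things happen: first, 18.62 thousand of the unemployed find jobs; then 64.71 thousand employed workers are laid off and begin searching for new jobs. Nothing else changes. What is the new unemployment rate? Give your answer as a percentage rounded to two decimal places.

New unemployment rate ≈ 5.60%.

Initially, labor force = 2,412.11 + 94.17 = 2,506.28 thousand, so u = 94.17/2,506.28 = 3.76%.
After the first change, unemployed falls and employed rises by 18.62; labor force unchanged → E = 2,430.73, U = 75.55, labor force = 2,506.28 thousand.
After the second change, employed falls and unemployed rises by 64.71; labor force unchanged → E = 2,366.02, U = 140.26, labor force = 2,506.28 thousand.
New unemployment rate = 140.26 / 2,506.28 = 5.60%.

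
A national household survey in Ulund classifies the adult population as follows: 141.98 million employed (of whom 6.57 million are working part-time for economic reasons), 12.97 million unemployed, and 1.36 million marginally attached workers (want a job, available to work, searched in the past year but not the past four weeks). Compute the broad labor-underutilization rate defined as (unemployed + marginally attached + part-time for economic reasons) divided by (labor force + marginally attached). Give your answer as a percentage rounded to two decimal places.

Broad underutilization rate ≈ 13.37%.

Labor force = 141.98 + 12.97 = 154.95 million.
Numerator = 12.97 + 1.36 + 6.57 = 20.90 million.
Denominator = 154.95 + 1.36 = 156.31 million.
Broad rate = 20.90 / 156.31 = 13.37%.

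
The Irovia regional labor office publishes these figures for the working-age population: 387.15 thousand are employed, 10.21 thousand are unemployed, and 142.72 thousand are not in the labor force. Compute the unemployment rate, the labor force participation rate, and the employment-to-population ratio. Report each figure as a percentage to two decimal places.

Labor force = employed + unemployed = 387.15 + 10.21 = 397.36 thousand.
Working-age population = 397.36 + 142.72 = 540.08 thousand.
Unemployment rate = 10.21 / 397.36 = 2.57%.
Labor force participation rate = 397.36 / 540.08 = 73.57%.
Employment-population ratio = 387.15 / 540.08 = 71.68%.

Unemployment rate ≈ 2.57%; labor force participation rate ≈ 73.57%; employment-population ratio ≈ 71.68%.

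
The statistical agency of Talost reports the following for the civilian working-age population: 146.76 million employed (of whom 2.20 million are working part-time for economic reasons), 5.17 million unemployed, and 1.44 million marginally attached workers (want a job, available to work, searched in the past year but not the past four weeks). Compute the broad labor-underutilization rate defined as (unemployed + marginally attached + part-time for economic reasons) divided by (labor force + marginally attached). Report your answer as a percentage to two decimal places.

Labor force = 146.76 + 5.17 = 151.93 million.
Numerator = 5.17 + 1.44 + 2.20 = 8.81 million.
Denominator = 151.93 + 1.44 = 153.37 million.
Broad rate = 8.81 / 153.37 = 5.74%.

Broad underutilization rate ≈ 5.74%.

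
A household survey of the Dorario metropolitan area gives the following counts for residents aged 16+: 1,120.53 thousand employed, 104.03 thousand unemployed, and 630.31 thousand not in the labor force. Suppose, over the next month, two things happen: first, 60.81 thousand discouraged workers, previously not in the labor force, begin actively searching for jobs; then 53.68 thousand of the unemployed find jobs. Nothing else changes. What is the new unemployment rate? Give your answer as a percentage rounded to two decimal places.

New unemployment rate ≈ 8.65%.

Initially, labor force = 1,120.53 + 104.03 = 1,224.56 thousand, so u = 104.03/1,224.56 = 8.50%.
After the first change, unemployed and labor force both rise by 60.81 → E = 1,120.53, U = 164.84, labor force = 1,285.37 thousand.
After the second change, unemployed falls and employed rises by 53.68; labor force unchanged → E = 1,174.21, U = 111.16, labor force = 1,285.37 thousand.
New unemployment rate = 111.16 / 1,285.37 = 8.65%.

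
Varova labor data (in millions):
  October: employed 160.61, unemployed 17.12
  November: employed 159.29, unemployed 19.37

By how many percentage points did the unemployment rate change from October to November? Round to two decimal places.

The unemployment rate changed by +1.21 percentage points.

October: labor force = 160.61 + 17.12 = 177.73; u = 17.12/177.73 = 9.63%.
November: labor force = 159.29 + 19.37 = 178.66; u = 19.37/178.66 = 10.84%.
Change = 10.84% − 9.63% = +1.21 pp.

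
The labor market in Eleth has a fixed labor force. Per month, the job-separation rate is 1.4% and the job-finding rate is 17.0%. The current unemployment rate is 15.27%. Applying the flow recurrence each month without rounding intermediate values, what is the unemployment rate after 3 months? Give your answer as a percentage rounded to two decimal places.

With a fixed labor force, u_{t+1} = u_t + s·(1−u_t) − f·u_t = u_t·(1−s−f) + s.
Here 1−s−f = 0.816 and s = 0.014.
u_1 = 0.152700 × 0.816 + 0.014 = 0.138603.
u_2 = 0.138603 × 0.816 + 0.014 = 0.127100.
u_3 = 0.127100 × 0.816 + 0.014 = 0.117714.

Unemployment rate after three months ≈ 11.77%.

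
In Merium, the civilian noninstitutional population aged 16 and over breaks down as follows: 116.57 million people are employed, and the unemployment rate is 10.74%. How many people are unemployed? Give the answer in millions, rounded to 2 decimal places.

Let U be the number unemployed. The labor force is E + U, and U/(E+U) = 0.1074.
So U = 0.1074 × 116.57 / (1 − 0.1074) = 12.5196 / 0.8926 ≈ 14.03 million.

About 14.03 million are unemployed.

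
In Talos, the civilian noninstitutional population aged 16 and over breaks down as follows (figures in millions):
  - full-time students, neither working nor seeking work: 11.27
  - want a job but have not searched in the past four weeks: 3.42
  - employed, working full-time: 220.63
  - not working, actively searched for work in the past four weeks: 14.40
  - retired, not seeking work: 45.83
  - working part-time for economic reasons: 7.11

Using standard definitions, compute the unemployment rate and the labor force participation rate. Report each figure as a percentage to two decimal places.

Unemployment rate ≈ 5.95%; labor force participation rate ≈ 80.00%.

Employed = 220.63 + 7.11 = 227.74 million (anyone who worked, including part-time for economic reasons, counts as employed).
Unemployed = 14.40 million.
Labor force = 227.74 + 14.40 = 242.14 million.
Not in labor force = 11.27 + 3.42 + 45.83 = 60.52 million (those not working and not actively searching are outside the labor force — including those who want a job but have given up searching).
Civilian working-age population = 242.14 + 60.52 = 302.66 million.
Unemployment rate = 14.40 / 242.14 = 5.95%.
Labor force participation rate = 242.14 / 302.66 = 80.00%.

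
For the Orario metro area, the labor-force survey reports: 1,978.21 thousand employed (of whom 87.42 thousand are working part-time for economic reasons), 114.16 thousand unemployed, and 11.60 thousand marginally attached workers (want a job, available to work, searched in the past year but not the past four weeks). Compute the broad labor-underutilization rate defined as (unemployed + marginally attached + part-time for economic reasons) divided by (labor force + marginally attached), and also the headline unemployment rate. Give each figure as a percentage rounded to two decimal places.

Labor force = 1,978.21 + 114.16 = 2,092.37 thousand.
Numerator = 114.16 + 11.60 + 87.42 = 213.18 thousand.
Denominator = 2,092.37 + 11.60 = 2,103.97 thousand.
Broad rate = 213.18 / 2,103.97 = 10.13%.
Headline unemployment rate = 114.16 / 2,092.37 = 5.46%.

Broad underutilization rate ≈ 10.13%; headline unemployment rate ≈ 5.46%.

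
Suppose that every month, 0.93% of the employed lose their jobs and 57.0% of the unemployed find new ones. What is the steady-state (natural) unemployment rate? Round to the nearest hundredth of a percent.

Steady-state unemployment rate ≈ 1.61%.

At steady state the flows balance: s·E = f·U, so U/(E+U) = s/(s+f).
u* = 0.93 / (0.93 + 57.0) = 0.93 / 57.93 = 1.61%.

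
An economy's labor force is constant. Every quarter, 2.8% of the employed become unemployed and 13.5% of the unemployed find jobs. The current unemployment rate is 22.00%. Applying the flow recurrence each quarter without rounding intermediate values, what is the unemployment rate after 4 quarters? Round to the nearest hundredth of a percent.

With a fixed labor force, u_{t+1} = u_t + s·(1−u_t) − f·u_t = u_t·(1−s−f) + s.
Here 1−s−f = 0.837 and s = 0.028.
u_1 = 0.220000 × 0.837 + 0.028 = 0.212140.
u_2 = 0.212140 × 0.837 + 0.028 = 0.205561.
u_3 = 0.205561 × 0.837 + 0.028 = 0.200055.
u_4 = 0.200055 × 0.837 + 0.028 = 0.195446.

Unemployment rate after four quarters ≈ 19.54%.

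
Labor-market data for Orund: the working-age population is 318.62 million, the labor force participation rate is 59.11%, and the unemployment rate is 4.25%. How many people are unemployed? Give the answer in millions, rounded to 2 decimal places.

About 8.00 million are unemployed.

Labor force = 0.5911 × 318.62 = 188.34 million.
Unemployed = 0.0425 × 188.34 ≈ 8.00 million.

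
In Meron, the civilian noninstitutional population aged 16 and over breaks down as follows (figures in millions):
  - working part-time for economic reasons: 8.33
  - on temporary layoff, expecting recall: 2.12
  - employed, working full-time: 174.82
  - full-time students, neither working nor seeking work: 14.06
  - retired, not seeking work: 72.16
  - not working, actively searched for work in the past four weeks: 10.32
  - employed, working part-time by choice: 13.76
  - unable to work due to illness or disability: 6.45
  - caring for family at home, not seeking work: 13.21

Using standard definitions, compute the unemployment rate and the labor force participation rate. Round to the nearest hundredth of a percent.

Employed = 8.33 + 174.82 + 13.76 = 196.91 million (anyone who worked, including part-time for economic reasons, counts as employed).
Unemployed = 2.12 + 10.32 = 12.44 million (jobless and actively searching, or on temporary layoff).
Labor force = 196.91 + 12.44 = 209.35 million.
Not in labor force = 14.06 + 72.16 + 6.45 + 13.21 = 105.88 million (those not working and not actively searching are outside the labor force).
Civilian working-age population = 209.35 + 105.88 = 315.23 million.
Unemployment rate = 12.44 / 209.35 = 5.94%.
Labor force participation rate = 209.35 / 315.23 = 66.41%.

Unemployment rate ≈ 5.94%; labor force participation rate ≈ 66.41%.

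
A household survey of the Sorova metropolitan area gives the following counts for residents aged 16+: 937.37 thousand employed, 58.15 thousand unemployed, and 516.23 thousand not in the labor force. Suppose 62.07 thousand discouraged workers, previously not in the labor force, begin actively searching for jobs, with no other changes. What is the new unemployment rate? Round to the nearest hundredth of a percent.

Initially, labor force = 937.37 + 58.15 = 995.52 thousand, so u = 58.15/995.52 = 5.84%.
After the change, unemployed and labor force both rise by 62.07 → E = 937.37, U = 120.22, labor force = 1,057.59 thousand.
New unemployment rate = 120.22 / 1,057.59 = 11.37%.

New unemployment rate ≈ 11.37%.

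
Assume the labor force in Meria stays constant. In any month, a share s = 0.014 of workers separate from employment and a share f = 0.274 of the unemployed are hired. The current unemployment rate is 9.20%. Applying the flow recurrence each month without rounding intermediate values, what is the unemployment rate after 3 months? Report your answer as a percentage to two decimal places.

With a fixed labor force, u_{t+1} = u_t + s·(1−u_t) − f·u_t = u_t·(1−s−f) + s.
Here 1−s−f = 0.712 and s = 0.014.
u_1 = 0.092000 × 0.712 + 0.014 = 0.079504.
u_2 = 0.079504 × 0.712 + 0.014 = 0.070607.
u_3 = 0.070607 × 0.712 + 0.014 = 0.064272.

Unemployment rate after three months ≈ 6.43%.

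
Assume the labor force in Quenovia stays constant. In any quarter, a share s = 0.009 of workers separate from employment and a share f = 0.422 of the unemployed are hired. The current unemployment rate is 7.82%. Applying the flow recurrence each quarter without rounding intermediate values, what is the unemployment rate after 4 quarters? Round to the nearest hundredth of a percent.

Unemployment rate after four quarters ≈ 2.69%.

With a fixed labor force, u_{t+1} = u_t + s·(1−u_t) − f·u_t = u_t·(1−s−f) + s.
Here 1−s−f = 0.569 and s = 0.009.
u_1 = 0.078200 × 0.569 + 0.009 = 0.053496.
u_2 = 0.053496 × 0.569 + 0.009 = 0.039439.
u_3 = 0.039439 × 0.569 + 0.009 = 0.031441.
u_4 = 0.031441 × 0.569 + 0.009 = 0.026890.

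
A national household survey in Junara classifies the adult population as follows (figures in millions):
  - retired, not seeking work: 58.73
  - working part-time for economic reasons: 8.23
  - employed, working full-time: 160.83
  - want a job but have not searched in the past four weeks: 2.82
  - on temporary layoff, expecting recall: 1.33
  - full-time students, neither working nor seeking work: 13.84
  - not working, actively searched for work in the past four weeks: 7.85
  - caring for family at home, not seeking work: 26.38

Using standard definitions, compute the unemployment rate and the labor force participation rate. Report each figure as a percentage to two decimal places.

Unemployment rate ≈ 5.15%; labor force participation rate ≈ 63.65%.

Employed = 8.23 + 160.83 = 169.06 million (anyone who worked, including part-time for economic reasons, counts as employed).
Unemployed = 1.33 + 7.85 = 9.18 million (jobless and actively searching, or on temporary layoff).
Labor force = 169.06 + 9.18 = 178.24 million.
Not in labor force = 58.73 + 2.82 + 13.84 + 26.38 = 101.77 million (those not working and not actively searching are outside the labor force — including those who want a job but have given up searching).
Civilian working-age population = 178.24 + 101.77 = 280.01 million.
Unemployment rate = 9.18 / 178.24 = 5.15%.
Labor force participation rate = 178.24 / 280.01 = 63.65%.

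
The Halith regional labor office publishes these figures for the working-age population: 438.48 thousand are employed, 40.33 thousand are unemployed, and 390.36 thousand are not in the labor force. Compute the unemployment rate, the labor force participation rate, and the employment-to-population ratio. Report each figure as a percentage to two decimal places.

Unemployment rate ≈ 8.42%; labor force participation rate ≈ 55.09%; employment-population ratio ≈ 50.45%.

Labor force = employed + unemployed = 438.48 + 40.33 = 478.81 thousand.
Working-age population = 478.81 + 390.36 = 869.17 thousand.
Unemployment rate = 40.33 / 478.81 = 8.42%.
Labor force participation rate = 478.81 / 869.17 = 55.09%.
Employment-population ratio = 438.48 / 869.17 = 50.45%.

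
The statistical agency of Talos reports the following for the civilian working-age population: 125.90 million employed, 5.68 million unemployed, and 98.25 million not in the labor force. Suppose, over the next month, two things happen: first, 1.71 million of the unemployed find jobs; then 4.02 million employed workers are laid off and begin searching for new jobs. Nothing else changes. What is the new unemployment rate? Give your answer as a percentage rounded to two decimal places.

Initially, labor force = 125.90 + 5.68 = 131.58 million, so u = 5.68/131.58 = 4.32%.
After the first change, unemployed falls and employed rises by 1.71; labor force unchanged → E = 127.61, U = 3.97, labor force = 131.58 million.
After the second change, employed falls and unemployed rises by 4.02; labor force unchanged → E = 123.59, U = 7.99, labor force = 131.58 million.
New unemployment rate = 7.99 / 131.58 = 6.07%.

New unemployment rate ≈ 6.07%.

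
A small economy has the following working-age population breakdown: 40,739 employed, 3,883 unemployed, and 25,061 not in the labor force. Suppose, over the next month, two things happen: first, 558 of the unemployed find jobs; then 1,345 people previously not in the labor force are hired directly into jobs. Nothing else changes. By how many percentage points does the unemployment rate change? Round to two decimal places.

The unemployment rate changes by −1.47 percentage points.

Initially, labor force = 40,739 + 3,883 = 44,622, so u = 3,883/44,622 = 8.70%.
After the first change, unemployed falls and employed rises by 558; labor force unchanged → E = 41,297, U = 3,325, labor force = 44,622.
After the second change, employed and labor force both rise by 1,345; unemployed unchanged → E = 42,642, U = 3,325, labor force = 45,967.
New unemployment rate = 3,325 / 45,967 = 7.23%.
Change = 7.23% − 8.70% = −1.47 percentage points.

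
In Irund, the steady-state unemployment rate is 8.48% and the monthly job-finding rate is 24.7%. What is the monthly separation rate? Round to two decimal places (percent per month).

From u* = s/(s+f): s = u·f/(1−u).
s = 0.0848 × 24.7 / (1 − 0.0848) = 2.0946 / 0.9152 ≈ 2.29% per month.

Separation rate ≈ 2.29% per month.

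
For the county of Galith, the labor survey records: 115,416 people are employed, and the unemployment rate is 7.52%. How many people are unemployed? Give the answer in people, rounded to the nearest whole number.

About 9,385 are unemployed.

Let U be the number unemployed. The labor force is E + U, and U/(E+U) = 0.0752.
So U = 0.0752 × 115,416 / (1 − 0.0752) = 8679.28 / 0.9248 ≈ 9,385.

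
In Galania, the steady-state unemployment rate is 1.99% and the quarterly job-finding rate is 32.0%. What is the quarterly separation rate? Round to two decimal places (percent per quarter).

From u* = s/(s+f): s = u·f/(1−u).
s = 0.0199 × 32.0 / (1 − 0.0199) = 0.6368 / 0.9801 ≈ 0.65% per quarter.

Separation rate ≈ 0.65% per quarter.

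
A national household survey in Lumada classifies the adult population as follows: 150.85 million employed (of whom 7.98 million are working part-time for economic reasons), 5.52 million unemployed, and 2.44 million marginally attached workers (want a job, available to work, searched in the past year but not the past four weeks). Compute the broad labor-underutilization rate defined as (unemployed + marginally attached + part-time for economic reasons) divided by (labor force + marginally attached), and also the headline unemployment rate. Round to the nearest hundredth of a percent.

Labor force = 150.85 + 5.52 = 156.37 million.
Numerator = 5.52 + 2.44 + 7.98 = 15.94 million.
Denominator = 156.37 + 2.44 = 158.81 million.
Broad rate = 15.94 / 158.81 = 10.04%.
Headline unemployment rate = 5.52 / 156.37 = 3.53%.

Broad underutilization rate ≈ 10.04%; headline unemployment rate ≈ 3.53%.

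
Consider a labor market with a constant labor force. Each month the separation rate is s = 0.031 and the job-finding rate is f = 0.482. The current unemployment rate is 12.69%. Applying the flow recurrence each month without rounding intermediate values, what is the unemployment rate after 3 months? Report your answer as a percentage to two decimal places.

Unemployment rate after three months ≈ 6.81%.

With a fixed labor force, u_{t+1} = u_t + s·(1−u_t) − f·u_t = u_t·(1−s−f) + s.
Here 1−s−f = 0.487 and s = 0.031.
u_1 = 0.126900 × 0.487 + 0.031 = 0.092800.
u_2 = 0.092800 × 0.487 + 0.031 = 0.076194.
u_3 = 0.076194 × 0.487 + 0.031 = 0.068106.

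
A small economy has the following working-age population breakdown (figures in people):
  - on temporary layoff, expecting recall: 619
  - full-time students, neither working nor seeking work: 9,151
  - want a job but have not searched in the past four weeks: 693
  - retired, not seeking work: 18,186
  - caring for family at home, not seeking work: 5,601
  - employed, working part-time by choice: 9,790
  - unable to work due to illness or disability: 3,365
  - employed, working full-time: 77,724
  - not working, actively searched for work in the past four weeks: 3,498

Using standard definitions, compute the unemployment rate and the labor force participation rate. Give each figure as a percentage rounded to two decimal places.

Employed = 9,790 + 77,724 = 87,514.
Unemployed = 619 + 3,498 = 4,117 (jobless and actively searching, or on temporary layoff).
Labor force = 87,514 + 4,117 = 91,631.
Not in labor force = 9,151 + 693 + 18,186 + 5,601 + 3,365 = 36,996 (those not working and not actively searching are outside the labor force — including those who want a job but have given up searching).
Civilian working-age population = 91,631 + 36,996 = 128,627.
Unemployment rate = 4,117 / 91,631 = 4.49%.
Labor force participation rate = 91,631 / 128,627 = 71.24%.

Unemployment rate ≈ 4.49%; labor force participation rate ≈ 71.24%.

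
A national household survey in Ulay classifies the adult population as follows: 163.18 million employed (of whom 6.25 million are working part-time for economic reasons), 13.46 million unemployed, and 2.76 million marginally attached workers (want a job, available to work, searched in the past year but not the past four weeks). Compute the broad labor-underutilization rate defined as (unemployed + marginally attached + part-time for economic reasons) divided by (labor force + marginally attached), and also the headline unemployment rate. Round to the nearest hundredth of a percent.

Labor force = 163.18 + 13.46 = 176.64 million.
Numerator = 13.46 + 2.76 + 6.25 = 22.47 million.
Denominator = 176.64 + 2.76 = 179.40 million.
Broad rate = 22.47 / 179.40 = 12.53%.
Headline unemployment rate = 13.46 / 176.64 = 7.62%.

Broad underutilization rate ≈ 12.53%; headline unemployment rate ≈ 7.62%.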